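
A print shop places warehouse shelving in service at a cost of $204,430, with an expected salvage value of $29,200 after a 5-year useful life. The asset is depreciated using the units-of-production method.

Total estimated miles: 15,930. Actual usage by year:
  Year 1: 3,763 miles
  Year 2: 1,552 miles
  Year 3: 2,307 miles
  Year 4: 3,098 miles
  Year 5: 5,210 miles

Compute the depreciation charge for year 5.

Depreciable base = $204,430 − $29,200 = $175,230.
Rate = $175,230 / 15,930 miles = $11 per mile.
Year 1: 3,763 × $11 = $41,393. Book value $163,037.
Year 2: 1,552 × $11 = $17,072. Book value $145,965.
Year 3: 2,307 × $11 = $25,377. Book value $120,588.
Year 4: 3,098 × $11 = $34,078. Book value $86,510.
Year 5: 5,210 × $11 = $57,310. Book value $29,200.

$57,310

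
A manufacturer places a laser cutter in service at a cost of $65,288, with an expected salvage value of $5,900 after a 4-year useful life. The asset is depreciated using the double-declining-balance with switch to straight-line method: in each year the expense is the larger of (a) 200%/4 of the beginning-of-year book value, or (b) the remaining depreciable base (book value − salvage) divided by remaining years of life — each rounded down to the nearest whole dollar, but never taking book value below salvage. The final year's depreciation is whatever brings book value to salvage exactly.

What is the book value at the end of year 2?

$16,322

Depreciable base = $65,288 − $5,900 = $59,388.
Year 1: DB = ⌊$65,288 × 200%/4⌋ = $32,644; SL = ⌊$59,388/4⌋ = $14,847 → take DB $32,644. Book value $32,644.
Year 2: DB = ⌊$32,644 × 200%/4⌋ = $16,322; SL = ⌊$26,744/3⌋ = $8,914 → take DB $16,322. Book value $16,322.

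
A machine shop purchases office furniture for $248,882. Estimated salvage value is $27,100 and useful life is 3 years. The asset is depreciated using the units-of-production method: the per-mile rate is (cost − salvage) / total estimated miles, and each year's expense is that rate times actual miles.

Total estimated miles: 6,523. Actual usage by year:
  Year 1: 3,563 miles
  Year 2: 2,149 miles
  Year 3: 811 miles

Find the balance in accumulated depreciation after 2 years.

$194,208

Depreciable base = $248,882 − $27,100 = $221,782.
Rate = $221,782 / 6,523 miles = $34 per mile.
Year 1: 3,563 × $34 = $121,142. Book value $127,740.
Year 2: 2,149 × $34 = $73,066. Book value $54,674.
Accumulated through year 2 = $248,882 − $54,674 = $194,208.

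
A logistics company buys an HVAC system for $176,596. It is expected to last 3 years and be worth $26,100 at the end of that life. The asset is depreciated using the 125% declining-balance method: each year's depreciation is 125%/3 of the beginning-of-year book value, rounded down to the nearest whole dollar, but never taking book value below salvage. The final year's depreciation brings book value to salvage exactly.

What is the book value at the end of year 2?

$60,093

Depreciable base = $176,596 − $26,100 = $150,496.
Year 1: ⌊$176,596 × 125%/3⌋ = $73,581. Book value $103,015.
Year 2: ⌊$103,015 × 125%/3⌋ = $42,922. Book value $60,093.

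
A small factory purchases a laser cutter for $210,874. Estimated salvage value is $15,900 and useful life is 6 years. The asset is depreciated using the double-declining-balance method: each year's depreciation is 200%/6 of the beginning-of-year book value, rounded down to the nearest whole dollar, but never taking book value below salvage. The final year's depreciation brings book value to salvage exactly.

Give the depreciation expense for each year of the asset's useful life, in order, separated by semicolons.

Depreciable base = $210,874 − $15,900 = $194,974.
Year 1: ⌊$210,874 × 200%/6⌋ = $70,291. Book value $140,583.
Year 2: ⌊$140,583 × 200%/6⌋ = $46,861. Book value $93,722.
Year 3: ⌊$93,722 × 200%/6⌋ = $31,240. Book value $62,482.
Year 4: ⌊$62,482 × 200%/6⌋ = $20,827. Book value $41,655.
Year 5: ⌊$41,655 × 200%/6⌋ = $13,885. Book value $27,770.
Year 6 (final): $27,770 − $15,900 = $11,870. Book value $15,900.

$70,291; $46,861; $31,240; $20,827; $13,885; $11,870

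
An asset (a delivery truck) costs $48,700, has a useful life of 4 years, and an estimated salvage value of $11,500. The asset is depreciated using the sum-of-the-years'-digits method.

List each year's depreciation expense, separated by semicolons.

Depreciable base = $48,700 − $11,500 = $37,200.
Sum of the years' digits = 4+3+2+1 = 10.
Year 1: $37,200 × 4/10 = $14,880. Book value $33,820.
Year 2: $37,200 × 3/10 = $11,160. Book value $22,660.
Year 3: $37,200 × 2/10 = $7,440. Book value $15,220.
Year 4: $37,200 × 1/10 = $3,720. Book value $11,500.

$14,880; $11,160; $7,440; $3,720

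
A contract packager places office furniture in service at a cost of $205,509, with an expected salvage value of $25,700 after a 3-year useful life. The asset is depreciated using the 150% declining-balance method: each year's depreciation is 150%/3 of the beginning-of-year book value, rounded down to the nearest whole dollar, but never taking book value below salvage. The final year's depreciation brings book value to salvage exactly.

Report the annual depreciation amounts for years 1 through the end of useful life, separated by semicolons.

$102,754; $51,377; $25,678

Depreciable base = $205,509 − $25,700 = $179,809.
Year 1: ⌊$205,509 × 150%/3⌋ = $102,754. Book value $102,755.
Year 2: ⌊$102,755 × 150%/3⌋ = $51,377. Book value $51,378.
Year 3 (final): $51,378 − $25,700 = $25,678. Book value $25,700.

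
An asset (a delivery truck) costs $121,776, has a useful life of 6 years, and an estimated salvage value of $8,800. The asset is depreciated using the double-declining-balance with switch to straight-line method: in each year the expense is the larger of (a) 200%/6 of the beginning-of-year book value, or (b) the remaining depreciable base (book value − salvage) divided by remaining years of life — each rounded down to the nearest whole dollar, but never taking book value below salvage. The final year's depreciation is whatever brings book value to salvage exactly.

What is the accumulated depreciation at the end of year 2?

Depreciable base = $121,776 − $8,800 = $112,976.
Year 1: DB = ⌊$121,776 × 200%/6⌋ = $40,592; SL = ⌊$112,976/6⌋ = $18,829 → take DB $40,592. Book value $81,184.
Year 2: DB = ⌊$81,184 × 200%/6⌋ = $27,061; SL = ⌊$72,384/5⌋ = $14,476 → take DB $27,061. Book value $54,123.
Accumulated through year 2 = $121,776 − $54,123 = $67,653.

$67,653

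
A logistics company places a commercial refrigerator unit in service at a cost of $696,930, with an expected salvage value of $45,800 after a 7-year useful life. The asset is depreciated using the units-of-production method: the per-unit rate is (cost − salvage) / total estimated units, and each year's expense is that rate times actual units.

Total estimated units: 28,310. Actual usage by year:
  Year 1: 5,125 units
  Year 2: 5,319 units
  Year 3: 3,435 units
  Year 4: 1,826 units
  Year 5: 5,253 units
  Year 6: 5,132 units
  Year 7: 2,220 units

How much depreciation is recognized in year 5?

$120,819

Depreciable base = $696,930 − $45,800 = $651,130.
Rate = $651,130 / 28,310 units = $23 per unit.
Year 1: 5,125 × $23 = $117,875. Book value $579,055.
Year 2: 5,319 × $23 = $122,337. Book value $456,718.
Year 3: 3,435 × $23 = $79,005. Book value $377,713.
Year 4: 1,826 × $23 = $41,998. Book value $335,715.
Year 5: 5,253 × $23 = $120,819. Book value $214,896.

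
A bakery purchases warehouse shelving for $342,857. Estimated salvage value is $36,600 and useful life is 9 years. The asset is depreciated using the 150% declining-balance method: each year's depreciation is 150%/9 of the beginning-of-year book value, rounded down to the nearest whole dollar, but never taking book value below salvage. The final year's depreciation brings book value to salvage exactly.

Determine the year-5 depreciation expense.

Depreciable base = $342,857 − $36,600 = $306,257.
Year 1: ⌊$342,857 × 150%/9⌋ = $57,142. Book value $285,715.
Year 2: ⌊$285,715 × 150%/9⌋ = $47,619. Book value $238,096.
Year 3: ⌊$238,096 × 150%/9⌋ = $39,682. Book value $198,414.
Year 4: ⌊$198,414 × 150%/9⌋ = $33,069. Book value $165,345.
Year 5: ⌊$165,345 × 150%/9⌋ = $27,557. Book value $137,788.

$27,557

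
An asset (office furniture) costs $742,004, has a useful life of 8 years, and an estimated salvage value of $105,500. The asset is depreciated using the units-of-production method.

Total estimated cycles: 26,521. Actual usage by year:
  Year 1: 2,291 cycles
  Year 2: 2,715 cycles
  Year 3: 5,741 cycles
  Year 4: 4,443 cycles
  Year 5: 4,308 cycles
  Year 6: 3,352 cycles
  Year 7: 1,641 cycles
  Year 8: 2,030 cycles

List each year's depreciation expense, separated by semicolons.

Depreciable base = $742,004 − $105,500 = $636,504.
Rate = $636,504 / 26,521 cycles = $24 per cycle.
Year 1: 2,291 × $24 = $54,984. Book value $687,020.
Year 2: 2,715 × $24 = $65,160. Book value $621,860.
Year 3: 5,741 × $24 = $137,784. Book value $484,076.
Year 4: 4,443 × $24 = $106,632. Book value $377,444.
Year 5: 4,308 × $24 = $103,392. Book value $274,052.
Year 6: 3,352 × $24 = $80,448. Book value $193,604.
Year 7: 1,641 × $24 = $39,384. Book value $154,220.
Year 8: 2,030 × $24 = $48,720. Book value $105,500.

$54,984; $65,160; $137,784; $106,632; $103,392; $80,448; $39,384; $48,720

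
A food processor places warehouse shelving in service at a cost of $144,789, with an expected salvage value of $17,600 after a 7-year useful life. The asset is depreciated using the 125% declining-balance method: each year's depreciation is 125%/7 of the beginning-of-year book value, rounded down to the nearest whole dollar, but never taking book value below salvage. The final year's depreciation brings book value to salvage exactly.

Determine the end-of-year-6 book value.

$44,481

Depreciable base = $144,789 − $17,600 = $127,189.
Year 1: ⌊$144,789 × 125%/7⌋ = $25,855. Book value $118,934.
Year 2: ⌊$118,934 × 125%/7⌋ = $21,238. Book value $97,696.
Year 3: ⌊$97,696 × 125%/7⌋ = $17,445. Book value $80,251.
Year 4: ⌊$80,251 × 125%/7⌋ = $14,330. Book value $65,921.
Year 5: ⌊$65,921 × 125%/7⌋ = $11,771. Book value $54,150.
Year 6: ⌊$54,150 × 125%/7⌋ = $9,669. Book value $44,481.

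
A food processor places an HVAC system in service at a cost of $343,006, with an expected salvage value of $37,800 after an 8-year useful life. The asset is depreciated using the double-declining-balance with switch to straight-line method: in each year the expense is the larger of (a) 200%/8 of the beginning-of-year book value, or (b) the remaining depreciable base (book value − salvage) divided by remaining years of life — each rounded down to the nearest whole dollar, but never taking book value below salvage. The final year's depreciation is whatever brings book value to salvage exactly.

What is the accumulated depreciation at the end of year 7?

$297,218

Depreciable base = $343,006 − $37,800 = $305,206.
Year 1: DB = ⌊$343,006 × 200%/8⌋ = $85,751; SL = ⌊$305,206/8⌋ = $38,150 → take DB $85,751. Book value $257,255.
Year 2: DB = ⌊$257,255 × 200%/8⌋ = $64,313; SL = ⌊$219,455/7⌋ = $31,350 → take DB $64,313. Book value $192,942.
Year 3: DB = ⌊$192,942 × 200%/8⌋ = $48,235; SL = ⌊$155,142/6⌋ = $25,857 → take DB $48,235. Book value $144,707.
Year 4: DB = ⌊$144,707 × 200%/8⌋ = $36,176; SL = ⌊$106,907/5⌋ = $21,381 → take DB $36,176. Book value $108,531.
Year 5: DB = ⌊$108,531 × 200%/8⌋ = $27,132; SL = ⌊$70,731/4⌋ = $17,682 → take DB $27,132. Book value $81,399.
Year 6: DB = ⌊$81,399 × 200%/8⌋ = $20,349; SL = ⌊$43,599/3⌋ = $14,533 → take DB $20,349. Book value $61,050.
Year 7: DB = ⌊$61,050 × 200%/8⌋ = $15,262; SL = ⌊$23,250/2⌋ = $11,625 → take DB $15,262. Book value $45,788.
Accumulated through year 7 = $343,006 − $45,788 = $297,218.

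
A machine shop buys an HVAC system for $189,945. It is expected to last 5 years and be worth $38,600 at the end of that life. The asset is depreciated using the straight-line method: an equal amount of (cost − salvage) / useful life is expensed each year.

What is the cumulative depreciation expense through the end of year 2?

Depreciable base = $189,945 − $38,600 = $151,345.
Annual expense = $151,345 / 5 = $30,269.
End of year 1: book value $159,676.
End of year 2: book value $129,407.
Accumulated through year 2 = $189,945 − $129,407 = $60,538.

$60,538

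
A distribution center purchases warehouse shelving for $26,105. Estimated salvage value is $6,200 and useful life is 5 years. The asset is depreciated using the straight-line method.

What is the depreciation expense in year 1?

Depreciable base = $26,105 − $6,200 = $19,905.
Annual expense = $19,905 / 5 = $3,981.

$3,981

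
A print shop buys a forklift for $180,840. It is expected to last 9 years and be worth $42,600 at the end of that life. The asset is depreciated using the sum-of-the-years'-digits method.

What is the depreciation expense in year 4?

$18,432

Depreciable base = $180,840 − $42,600 = $138,240.
Sum of the years' digits = 9+8+7+6+5+4+3+2+1 = 45.
Year 1: $138,240 × 9/45 = $27,648. Book value $153,192.
Year 2: $138,240 × 8/45 = $24,576. Book value $128,616.
Year 3: $138,240 × 7/45 = $21,504. Book value $107,112.
Year 4: $138,240 × 6/45 = $18,432. Book value $88,680.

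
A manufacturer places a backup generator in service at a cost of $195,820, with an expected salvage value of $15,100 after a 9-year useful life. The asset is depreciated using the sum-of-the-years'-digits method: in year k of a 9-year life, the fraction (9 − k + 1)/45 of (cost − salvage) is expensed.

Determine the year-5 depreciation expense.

Depreciable base = $195,820 − $15,100 = $180,720.
Sum of the years' digits = 9+8+7+6+5+4+3+2+1 = 45.
Year 1: $180,720 × 9/45 = $36,144. Book value $159,676.
Year 2: $180,720 × 8/45 = $32,128. Book value $127,548.
Year 3: $180,720 × 7/45 = $28,112. Book value $99,436.
Year 4: $180,720 × 6/45 = $24,096. Book value $75,340.
Year 5: $180,720 × 5/45 = $20,080. Book value $55,260.

$20,080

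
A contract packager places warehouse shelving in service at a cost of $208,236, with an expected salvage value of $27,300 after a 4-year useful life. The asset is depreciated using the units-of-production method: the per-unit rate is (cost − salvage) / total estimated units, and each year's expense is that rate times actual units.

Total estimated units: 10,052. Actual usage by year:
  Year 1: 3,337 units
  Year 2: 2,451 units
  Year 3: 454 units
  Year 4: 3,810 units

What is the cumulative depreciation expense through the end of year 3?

$112,356

Depreciable base = $208,236 − $27,300 = $180,936.
Rate = $180,936 / 10,052 units = $18 per unit.
Year 1: 3,337 × $18 = $60,066. Book value $148,170.
Year 2: 2,451 × $18 = $44,118. Book value $104,052.
Year 3: 454 × $18 = $8,172. Book value $95,880.
Accumulated through year 3 = $208,236 − $95,880 = $112,356.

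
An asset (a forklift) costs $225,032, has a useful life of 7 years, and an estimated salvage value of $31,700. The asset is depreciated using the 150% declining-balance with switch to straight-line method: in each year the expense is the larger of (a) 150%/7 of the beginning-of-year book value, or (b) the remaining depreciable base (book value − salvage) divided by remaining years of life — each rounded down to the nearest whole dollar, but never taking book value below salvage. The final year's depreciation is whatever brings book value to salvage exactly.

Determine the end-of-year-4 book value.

$85,764

Depreciable base = $225,032 − $31,700 = $193,332.
Year 1: DB = ⌊$225,032 × 150%/7⌋ = $48,221; SL = ⌊$193,332/7⌋ = $27,618 → take DB $48,221. Book value $176,811.
Year 2: DB = ⌊$176,811 × 150%/7⌋ = $37,888; SL = ⌊$145,111/6⌋ = $24,185 → take DB $37,888. Book value $138,923.
Year 3: DB = ⌊$138,923 × 150%/7⌋ = $29,769; SL = ⌊$107,223/5⌋ = $21,444 → take DB $29,769. Book value $109,154.
Year 4: DB = ⌊$109,154 × 150%/7⌋ = $23,390; SL = ⌊$77,454/4⌋ = $19,363 → take DB $23,390. Book value $85,764.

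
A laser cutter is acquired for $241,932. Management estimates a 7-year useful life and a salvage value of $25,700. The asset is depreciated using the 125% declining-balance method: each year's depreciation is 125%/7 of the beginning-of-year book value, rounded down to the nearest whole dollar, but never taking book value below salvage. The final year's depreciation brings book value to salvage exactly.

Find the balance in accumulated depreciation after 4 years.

Depreciable base = $241,932 − $25,700 = $216,232.
Year 1: ⌊$241,932 × 125%/7⌋ = $43,202. Book value $198,730.
Year 2: ⌊$198,730 × 125%/7⌋ = $35,487. Book value $163,243.
Year 3: ⌊$163,243 × 125%/7⌋ = $29,150. Book value $134,093.
Year 4: ⌊$134,093 × 125%/7⌋ = $23,945. Book value $110,148.
Accumulated through year 4 = $241,932 − $110,148 = $131,784.

$131,784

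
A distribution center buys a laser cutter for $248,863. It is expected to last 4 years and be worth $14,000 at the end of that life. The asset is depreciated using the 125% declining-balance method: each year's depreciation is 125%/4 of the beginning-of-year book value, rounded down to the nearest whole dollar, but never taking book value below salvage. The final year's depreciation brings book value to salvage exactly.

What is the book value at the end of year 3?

$80,870

Depreciable base = $248,863 − $14,000 = $234,863.
Year 1: ⌊$248,863 × 125%/4⌋ = $77,769. Book value $171,094.
Year 2: ⌊$171,094 × 125%/4⌋ = $53,466. Book value $117,628.
Year 3: ⌊$117,628 × 125%/4⌋ = $36,758. Book value $80,870.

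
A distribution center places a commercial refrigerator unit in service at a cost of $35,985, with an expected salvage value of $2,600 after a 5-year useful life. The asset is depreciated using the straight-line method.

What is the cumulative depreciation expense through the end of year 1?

$6,677

Depreciable base = $35,985 − $2,600 = $33,385.
Annual expense = $33,385 / 5 = $6,677.
End of year 1: book value $29,308.
Accumulated through year 1 = $35,985 − $29,308 = $6,677.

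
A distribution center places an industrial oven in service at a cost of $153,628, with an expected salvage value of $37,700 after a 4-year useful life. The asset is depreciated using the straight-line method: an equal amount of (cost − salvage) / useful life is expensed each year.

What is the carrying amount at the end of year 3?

Depreciable base = $153,628 − $37,700 = $115,928.
Annual expense = $115,928 / 4 = $28,982.
End of year 1: book value $124,646.
End of year 2: book value $95,664.
End of year 3: book value $66,682.

$66,682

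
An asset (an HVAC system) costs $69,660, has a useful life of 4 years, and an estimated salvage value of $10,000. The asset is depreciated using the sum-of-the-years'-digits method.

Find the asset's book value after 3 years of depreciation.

Depreciable base = $69,660 − $10,000 = $59,660.
Sum of the years' digits = 4+3+2+1 = 10.
Year 1: $59,660 × 4/10 = $23,864. Book value $45,796.
Year 2: $59,660 × 3/10 = $17,898. Book value $27,898.
Year 3: $59,660 × 2/10 = $11,932. Book value $15,966.

$15,966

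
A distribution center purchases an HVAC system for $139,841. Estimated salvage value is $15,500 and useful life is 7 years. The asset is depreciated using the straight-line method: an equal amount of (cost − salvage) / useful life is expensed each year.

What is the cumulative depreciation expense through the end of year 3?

Depreciable base = $139,841 − $15,500 = $124,341.
Annual expense = $124,341 / 7 = $17,763.
End of year 1: book value $122,078.
End of year 2: book value $104,315.
End of year 3: book value $86,552.
Accumulated through year 3 = $139,841 − $86,552 = $53,289.

$53,289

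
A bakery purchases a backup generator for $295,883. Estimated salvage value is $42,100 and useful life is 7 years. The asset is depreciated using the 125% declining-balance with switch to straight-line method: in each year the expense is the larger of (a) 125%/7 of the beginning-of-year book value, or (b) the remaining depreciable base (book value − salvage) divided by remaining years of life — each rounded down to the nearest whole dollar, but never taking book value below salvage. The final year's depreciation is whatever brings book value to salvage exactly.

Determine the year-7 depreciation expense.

$30,474

Depreciable base = $295,883 − $42,100 = $253,783.
Year 1: DB = ⌊$295,883 × 125%/7⌋ = $52,836; SL = ⌊$253,783/7⌋ = $36,254 → take DB $52,836. Book value $243,047.
Year 2: DB = ⌊$243,047 × 125%/7⌋ = $43,401; SL = ⌊$200,947/6⌋ = $33,491 → take DB $43,401. Book value $199,646.
Year 3: DB = ⌊$199,646 × 125%/7⌋ = $35,651; SL = ⌊$157,546/5⌋ = $31,509 → take DB $35,651. Book value $163,995.
Year 4: DB = ⌊$163,995 × 125%/7⌋ = $29,284; SL = ⌊$121,895/4⌋ = $30,473 → take SL $30,473. Book value $133,522.
Year 5: DB = ⌊$133,522 × 125%/7⌋ = $23,843; SL = ⌊$91,422/3⌋ = $30,474 → take SL $30,474. Book value $103,048.
Year 6: DB = ⌊$103,048 × 125%/7⌋ = $18,401; SL = ⌊$60,948/2⌋ = $30,474 → take SL $30,474. Book value $72,574.
Year 7 (final): $72,574 − $42,100 = $30,474. Book value $42,100.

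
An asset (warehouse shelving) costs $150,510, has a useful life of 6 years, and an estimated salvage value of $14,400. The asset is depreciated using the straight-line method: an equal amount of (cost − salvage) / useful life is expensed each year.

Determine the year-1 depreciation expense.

Depreciable base = $150,510 − $14,400 = $136,110.
Annual expense = $136,110 / 6 = $22,685.

$22,685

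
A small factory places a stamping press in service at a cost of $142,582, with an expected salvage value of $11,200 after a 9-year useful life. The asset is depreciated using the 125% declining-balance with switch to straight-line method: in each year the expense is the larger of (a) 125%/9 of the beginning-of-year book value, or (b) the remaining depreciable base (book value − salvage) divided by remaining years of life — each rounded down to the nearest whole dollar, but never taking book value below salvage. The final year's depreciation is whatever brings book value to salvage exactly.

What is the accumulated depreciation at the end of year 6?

$91,460

Depreciable base = $142,582 − $11,200 = $131,382.
Year 1: DB = ⌊$142,582 × 125%/9⌋ = $19,803; SL = ⌊$131,382/9⌋ = $14,598 → take DB $19,803. Book value $122,779.
Year 2: DB = ⌊$122,779 × 125%/9⌋ = $17,052; SL = ⌊$111,579/8⌋ = $13,947 → take DB $17,052. Book value $105,727.
Year 3: DB = ⌊$105,727 × 125%/9⌋ = $14,684; SL = ⌊$94,527/7⌋ = $13,503 → take DB $14,684. Book value $91,043.
Year 4: DB = ⌊$91,043 × 125%/9⌋ = $12,644; SL = ⌊$79,843/6⌋ = $13,307 → take SL $13,307. Book value $77,736.
Year 5: DB = ⌊$77,736 × 125%/9⌋ = $10,796; SL = ⌊$66,536/5⌋ = $13,307 → take SL $13,307. Book value $64,429.
Year 6: DB = ⌊$64,429 × 125%/9⌋ = $8,948; SL = ⌊$53,229/4⌋ = $13,307 → take SL $13,307. Book value $51,122.
Accumulated through year 6 = $142,582 − $51,122 = $91,460.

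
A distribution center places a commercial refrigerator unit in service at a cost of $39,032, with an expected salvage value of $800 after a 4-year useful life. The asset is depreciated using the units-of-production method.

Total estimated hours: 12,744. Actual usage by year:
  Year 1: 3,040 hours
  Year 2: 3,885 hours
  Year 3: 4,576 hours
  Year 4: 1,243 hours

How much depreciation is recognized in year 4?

Depreciable base = $39,032 − $800 = $38,232.
Rate = $38,232 / 12,744 hours = $3 per hour.
Year 1: 3,040 × $3 = $9,120. Book value $29,912.
Year 2: 3,885 × $3 = $11,655. Book value $18,257.
Year 3: 4,576 × $3 = $13,728. Book value $4,529.
Year 4: 1,243 × $3 = $3,729. Book value $800.

$3,729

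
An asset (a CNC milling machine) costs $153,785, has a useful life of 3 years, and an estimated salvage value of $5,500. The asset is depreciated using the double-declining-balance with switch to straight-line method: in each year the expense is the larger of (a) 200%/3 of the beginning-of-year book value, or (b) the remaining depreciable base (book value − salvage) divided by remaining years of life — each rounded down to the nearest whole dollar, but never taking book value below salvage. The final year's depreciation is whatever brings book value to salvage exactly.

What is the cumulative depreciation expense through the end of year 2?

$136,697

Depreciable base = $153,785 − $5,500 = $148,285.
Year 1: DB = ⌊$153,785 × 200%/3⌋ = $102,523; SL = ⌊$148,285/3⌋ = $49,428 → take DB $102,523. Book value $51,262.
Year 2: DB = ⌊$51,262 × 200%/3⌋ = $34,174; SL = ⌊$45,762/2⌋ = $22,881 → take DB $34,174. Book value $17,088.
Accumulated through year 2 = $153,785 − $17,088 = $136,697.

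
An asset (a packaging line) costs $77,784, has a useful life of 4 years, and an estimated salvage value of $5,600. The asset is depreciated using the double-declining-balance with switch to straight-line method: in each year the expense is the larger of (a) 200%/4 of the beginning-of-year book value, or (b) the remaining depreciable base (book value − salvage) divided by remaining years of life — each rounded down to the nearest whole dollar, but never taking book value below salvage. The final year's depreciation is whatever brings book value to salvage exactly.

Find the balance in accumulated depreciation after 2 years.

$58,338

Depreciable base = $77,784 − $5,600 = $72,184.
Year 1: DB = ⌊$77,784 × 200%/4⌋ = $38,892; SL = ⌊$72,184/4⌋ = $18,046 → take DB $38,892. Book value $38,892.
Year 2: DB = ⌊$38,892 × 200%/4⌋ = $19,446; SL = ⌊$33,292/3⌋ = $11,097 → take DB $19,446. Book value $19,446.
Accumulated through year 2 = $77,784 − $19,446 = $58,338.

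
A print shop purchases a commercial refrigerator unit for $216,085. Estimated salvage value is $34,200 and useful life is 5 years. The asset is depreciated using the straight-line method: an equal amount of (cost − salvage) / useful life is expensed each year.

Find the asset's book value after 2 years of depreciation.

Depreciable base = $216,085 − $34,200 = $181,885.
Annual expense = $181,885 / 5 = $36,377.
End of year 1: book value $179,708.
End of year 2: book value $143,331.

$143,331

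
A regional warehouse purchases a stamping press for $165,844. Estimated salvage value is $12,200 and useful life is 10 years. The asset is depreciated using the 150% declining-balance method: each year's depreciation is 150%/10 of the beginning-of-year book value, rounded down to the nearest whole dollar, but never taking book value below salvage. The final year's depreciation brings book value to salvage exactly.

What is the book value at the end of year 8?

$45,193

Depreciable base = $165,844 − $12,200 = $153,644.
Year 1: ⌊$165,844 × 150%/10⌋ = $24,876. Book value $140,968.
Year 2: ⌊$140,968 × 150%/10⌋ = $21,145. Book value $119,823.
Year 3: ⌊$119,823 × 150%/10⌋ = $17,973. Book value $101,850.
Year 4: ⌊$101,850 × 150%/10⌋ = $15,277. Book value $86,573.
Year 5: ⌊$86,573 × 150%/10⌋ = $12,985. Book value $73,588.
Year 6: ⌊$73,588 × 150%/10⌋ = $11,038. Book value $62,550.
Year 7: ⌊$62,550 × 150%/10⌋ = $9,382. Book value $53,168.
Year 8: ⌊$53,168 × 150%/10⌋ = $7,975. Book value $45,193.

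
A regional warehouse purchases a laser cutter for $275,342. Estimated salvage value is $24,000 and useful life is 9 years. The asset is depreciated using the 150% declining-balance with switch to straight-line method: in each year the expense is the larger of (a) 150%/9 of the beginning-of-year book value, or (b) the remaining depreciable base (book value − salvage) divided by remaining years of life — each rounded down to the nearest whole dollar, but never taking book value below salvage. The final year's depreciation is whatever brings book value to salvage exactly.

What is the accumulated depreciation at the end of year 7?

$208,014

Depreciable base = $275,342 − $24,000 = $251,342.
Year 1: DB = ⌊$275,342 × 150%/9⌋ = $45,890; SL = ⌊$251,342/9⌋ = $27,926 → take DB $45,890. Book value $229,452.
Year 2: DB = ⌊$229,452 × 150%/9⌋ = $38,242; SL = ⌊$205,452/8⌋ = $25,681 → take DB $38,242. Book value $191,210.
Year 3: DB = ⌊$191,210 × 150%/9⌋ = $31,868; SL = ⌊$167,210/7⌋ = $23,887 → take DB $31,868. Book value $159,342.
Year 4: DB = ⌊$159,342 × 150%/9⌋ = $26,557; SL = ⌊$135,342/6⌋ = $22,557 → take DB $26,557. Book value $132,785.
Year 5: DB = ⌊$132,785 × 150%/9⌋ = $22,130; SL = ⌊$108,785/5⌋ = $21,757 → take DB $22,130. Book value $110,655.
Year 6: DB = ⌊$110,655 × 150%/9⌋ = $18,442; SL = ⌊$86,655/4⌋ = $21,663 → take SL $21,663. Book value $88,992.
Year 7: DB = ⌊$88,992 × 150%/9⌋ = $14,832; SL = ⌊$64,992/3⌋ = $21,664 → take SL $21,664. Book value $67,328.
Accumulated through year 7 = $275,342 − $67,328 = $208,014.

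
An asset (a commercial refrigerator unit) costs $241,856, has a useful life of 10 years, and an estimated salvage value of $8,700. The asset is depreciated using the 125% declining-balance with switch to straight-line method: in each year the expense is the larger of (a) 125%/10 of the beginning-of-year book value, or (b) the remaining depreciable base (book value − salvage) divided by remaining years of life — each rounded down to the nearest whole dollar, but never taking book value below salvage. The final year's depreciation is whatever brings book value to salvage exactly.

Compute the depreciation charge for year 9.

$21,904

Depreciable base = $241,856 − $8,700 = $233,156.
Year 1: DB = ⌊$241,856 × 125%/10⌋ = $30,232; SL = ⌊$233,156/10⌋ = $23,315 → take DB $30,232. Book value $211,624.
Year 2: DB = ⌊$211,624 × 125%/10⌋ = $26,453; SL = ⌊$202,924/9⌋ = $22,547 → take DB $26,453. Book value $185,171.
Year 3: DB = ⌊$185,171 × 125%/10⌋ = $23,146; SL = ⌊$176,471/8⌋ = $22,058 → take DB $23,146. Book value $162,025.
Year 4: DB = ⌊$162,025 × 125%/10⌋ = $20,253; SL = ⌊$153,325/7⌋ = $21,903 → take SL $21,903. Book value $140,122.
Year 5: DB = ⌊$140,122 × 125%/10⌋ = $17,515; SL = ⌊$131,422/6⌋ = $21,903 → take SL $21,903. Book value $118,219.
Year 6: DB = ⌊$118,219 × 125%/10⌋ = $14,777; SL = ⌊$109,519/5⌋ = $21,903 → take SL $21,903. Book value $96,316.
Year 7: DB = ⌊$96,316 × 125%/10⌋ = $12,039; SL = ⌊$87,616/4⌋ = $21,904 → take SL $21,904. Book value $74,412.
Year 8: DB = ⌊$74,412 × 125%/10⌋ = $9,301; SL = ⌊$65,712/3⌋ = $21,904 → take SL $21,904. Book value $52,508.
Year 9: DB = ⌊$52,508 × 125%/10⌋ = $6,563; SL = ⌊$43,808/2⌋ = $21,904 → take SL $21,904. Book value $30,604.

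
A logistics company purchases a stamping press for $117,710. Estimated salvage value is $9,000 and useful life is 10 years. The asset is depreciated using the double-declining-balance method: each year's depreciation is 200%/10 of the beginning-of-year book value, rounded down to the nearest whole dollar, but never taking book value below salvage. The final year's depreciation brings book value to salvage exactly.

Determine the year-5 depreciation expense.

$9,643

Depreciable base = $117,710 − $9,000 = $108,710.
Year 1: ⌊$117,710 × 200%/10⌋ = $23,542. Book value $94,168.
Year 2: ⌊$94,168 × 200%/10⌋ = $18,833. Book value $75,335.
Year 3: ⌊$75,335 × 200%/10⌋ = $15,067. Book value $60,268.
Year 4: ⌊$60,268 × 200%/10⌋ = $12,053. Book value $48,215.
Year 5: ⌊$48,215 × 200%/10⌋ = $9,643. Book value $38,572.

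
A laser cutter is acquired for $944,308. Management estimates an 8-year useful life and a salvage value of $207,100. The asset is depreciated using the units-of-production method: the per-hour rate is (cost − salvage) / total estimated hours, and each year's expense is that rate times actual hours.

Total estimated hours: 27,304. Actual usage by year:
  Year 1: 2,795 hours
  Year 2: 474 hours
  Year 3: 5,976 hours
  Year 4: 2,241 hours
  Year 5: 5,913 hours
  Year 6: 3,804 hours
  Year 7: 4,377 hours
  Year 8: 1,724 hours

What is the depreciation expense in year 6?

Depreciable base = $944,308 − $207,100 = $737,208.
Rate = $737,208 / 27,304 hours = $27 per hour.
Year 1: 2,795 × $27 = $75,465. Book value $868,843.
Year 2: 474 × $27 = $12,798. Book value $856,045.
Year 3: 5,976 × $27 = $161,352. Book value $694,693.
Year 4: 2,241 × $27 = $60,507. Book value $634,186.
Year 5: 5,913 × $27 = $159,651. Book value $474,535.
Year 6: 3,804 × $27 = $102,708. Book value $371,827.

$102,708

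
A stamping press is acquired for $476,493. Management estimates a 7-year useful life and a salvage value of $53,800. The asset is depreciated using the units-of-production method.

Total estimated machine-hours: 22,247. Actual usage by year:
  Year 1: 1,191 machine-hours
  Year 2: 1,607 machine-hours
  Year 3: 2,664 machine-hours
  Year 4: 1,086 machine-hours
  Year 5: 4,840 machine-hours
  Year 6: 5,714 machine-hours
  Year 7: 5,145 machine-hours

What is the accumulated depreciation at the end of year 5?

Depreciable base = $476,493 − $53,800 = $422,693.
Rate = $422,693 / 22,247 machine-hours = $19 per machine-hour.
Year 1: 1,191 × $19 = $22,629. Book value $453,864.
Year 2: 1,607 × $19 = $30,533. Book value $423,331.
Year 3: 2,664 × $19 = $50,616. Book value $372,715.
Year 4: 1,086 × $19 = $20,634. Book value $352,081.
Year 5: 4,840 × $19 = $91,960. Book value $260,121.
Accumulated through year 5 = $476,493 − $260,121 = $216,372.

$216,372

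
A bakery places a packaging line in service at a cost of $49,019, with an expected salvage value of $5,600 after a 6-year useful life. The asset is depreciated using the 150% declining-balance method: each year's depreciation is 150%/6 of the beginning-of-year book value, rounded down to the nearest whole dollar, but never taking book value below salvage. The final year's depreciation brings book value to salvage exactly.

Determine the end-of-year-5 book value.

Depreciable base = $49,019 − $5,600 = $43,419.
Year 1: ⌊$49,019 × 150%/6⌋ = $12,254. Book value $36,765.
Year 2: ⌊$36,765 × 150%/6⌋ = $9,191. Book value $27,574.
Year 3: ⌊$27,574 × 150%/6⌋ = $6,893. Book value $20,681.
Year 4: ⌊$20,681 × 150%/6⌋ = $5,170. Book value $15,511.
Year 5: ⌊$15,511 × 150%/6⌋ = $3,877. Book value $11,634.

$11,634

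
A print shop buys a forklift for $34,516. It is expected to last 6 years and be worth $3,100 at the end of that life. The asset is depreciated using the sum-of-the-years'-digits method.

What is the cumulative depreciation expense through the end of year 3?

Depreciable base = $34,516 − $3,100 = $31,416.
Sum of the years' digits = 6+5+4+3+2+1 = 21.
Year 1: $31,416 × 6/21 = $8,976. Book value $25,540.
Year 2: $31,416 × 5/21 = $7,480. Book value $18,060.
Year 3: $31,416 × 4/21 = $5,984. Book value $12,076.
Accumulated through year 3 = $34,516 − $12,076 = $22,440.

$22,440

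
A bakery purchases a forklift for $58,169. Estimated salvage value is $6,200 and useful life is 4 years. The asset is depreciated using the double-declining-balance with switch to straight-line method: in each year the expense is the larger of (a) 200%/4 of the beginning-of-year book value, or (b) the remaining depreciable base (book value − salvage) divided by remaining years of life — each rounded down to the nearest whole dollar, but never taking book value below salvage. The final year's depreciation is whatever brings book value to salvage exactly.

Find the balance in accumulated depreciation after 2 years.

Depreciable base = $58,169 − $6,200 = $51,969.
Year 1: DB = ⌊$58,169 × 200%/4⌋ = $29,084; SL = ⌊$51,969/4⌋ = $12,992 → take DB $29,084. Book value $29,085.
Year 2: DB = ⌊$29,085 × 200%/4⌋ = $14,542; SL = ⌊$22,885/3⌋ = $7,628 → take DB $14,542. Book value $14,543.
Accumulated through year 2 = $58,169 − $14,543 = $43,626.

$43,626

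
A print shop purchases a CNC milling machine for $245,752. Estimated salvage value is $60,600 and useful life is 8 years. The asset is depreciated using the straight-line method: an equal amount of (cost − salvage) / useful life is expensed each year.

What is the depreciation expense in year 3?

Depreciable base = $245,752 − $60,600 = $185,152.
Annual expense = $185,152 / 8 = $23,144.

$23,144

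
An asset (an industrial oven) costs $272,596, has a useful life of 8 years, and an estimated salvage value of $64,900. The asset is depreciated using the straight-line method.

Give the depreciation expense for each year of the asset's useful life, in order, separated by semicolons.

$25,962; $25,962; $25,962; $25,962; $25,962; $25,962; $25,962; $25,962

Depreciable base = $272,596 − $64,900 = $207,696.
Annual expense = $207,696 / 8 = $25,962.
End of year 1: book value $246,634.
End of year 2: book value $220,672.
End of year 3: book value $194,710.
End of year 4: book value $168,748.
End of year 5: book value $142,786.
End of year 6: book value $116,824.
End of year 7: book value $90,862.
End of year 8: book value $64,900.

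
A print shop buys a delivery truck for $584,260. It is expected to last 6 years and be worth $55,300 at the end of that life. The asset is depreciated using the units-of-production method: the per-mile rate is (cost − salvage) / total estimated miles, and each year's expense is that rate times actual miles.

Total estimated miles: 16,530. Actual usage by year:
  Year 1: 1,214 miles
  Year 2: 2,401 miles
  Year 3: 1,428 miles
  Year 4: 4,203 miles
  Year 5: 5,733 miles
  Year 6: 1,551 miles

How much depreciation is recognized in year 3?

$45,696

Depreciable base = $584,260 − $55,300 = $528,960.
Rate = $528,960 / 16,530 miles = $32 per mile.
Year 1: 1,214 × $32 = $38,848. Book value $545,412.
Year 2: 2,401 × $32 = $76,832. Book value $468,580.
Year 3: 1,428 × $32 = $45,696. Book value $422,884.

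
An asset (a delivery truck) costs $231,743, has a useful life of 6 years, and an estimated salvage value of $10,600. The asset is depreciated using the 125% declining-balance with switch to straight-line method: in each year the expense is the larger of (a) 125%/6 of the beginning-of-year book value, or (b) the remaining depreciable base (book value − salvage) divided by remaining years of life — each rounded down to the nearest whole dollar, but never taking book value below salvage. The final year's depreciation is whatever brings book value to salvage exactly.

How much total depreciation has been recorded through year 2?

$86,500

Depreciable base = $231,743 − $10,600 = $221,143.
Year 1: DB = ⌊$231,743 × 125%/6⌋ = $48,279; SL = ⌊$221,143/6⌋ = $36,857 → take DB $48,279. Book value $183,464.
Year 2: DB = ⌊$183,464 × 125%/6⌋ = $38,221; SL = ⌊$172,864/5⌋ = $34,572 → take DB $38,221. Book value $145,243.
Accumulated through year 2 = $231,743 − $145,243 = $86,500.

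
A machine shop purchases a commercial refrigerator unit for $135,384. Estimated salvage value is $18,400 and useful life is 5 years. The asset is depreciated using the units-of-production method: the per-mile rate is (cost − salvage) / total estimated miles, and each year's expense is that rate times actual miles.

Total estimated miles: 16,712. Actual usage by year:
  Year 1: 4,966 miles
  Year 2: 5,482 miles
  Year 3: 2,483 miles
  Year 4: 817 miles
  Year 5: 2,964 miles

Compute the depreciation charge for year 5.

$20,748

Depreciable base = $135,384 − $18,400 = $116,984.
Rate = $116,984 / 16,712 miles = $7 per mile.
Year 1: 4,966 × $7 = $34,762. Book value $100,622.
Year 2: 5,482 × $7 = $38,374. Book value $62,248.
Year 3: 2,483 × $7 = $17,381. Book value $44,867.
Year 4: 817 × $7 = $5,719. Book value $39,148.
Year 5: 2,964 × $7 = $20,748. Book value $18,400.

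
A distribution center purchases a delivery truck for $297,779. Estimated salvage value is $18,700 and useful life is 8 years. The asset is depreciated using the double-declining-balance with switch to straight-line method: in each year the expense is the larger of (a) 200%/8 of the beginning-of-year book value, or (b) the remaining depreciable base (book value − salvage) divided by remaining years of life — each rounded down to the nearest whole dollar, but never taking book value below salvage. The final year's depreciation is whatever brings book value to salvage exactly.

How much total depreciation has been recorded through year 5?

Depreciable base = $297,779 − $18,700 = $279,079.
Year 1: DB = ⌊$297,779 × 200%/8⌋ = $74,444; SL = ⌊$279,079/8⌋ = $34,884 → take DB $74,444. Book value $223,335.
Year 2: DB = ⌊$223,335 × 200%/8⌋ = $55,833; SL = ⌊$204,635/7⌋ = $29,233 → take DB $55,833. Book value $167,502.
Year 3: DB = ⌊$167,502 × 200%/8⌋ = $41,875; SL = ⌊$148,802/6⌋ = $24,800 → take DB $41,875. Book value $125,627.
Year 4: DB = ⌊$125,627 × 200%/8⌋ = $31,406; SL = ⌊$106,927/5⌋ = $21,385 → take DB $31,406. Book value $94,221.
Year 5: DB = ⌊$94,221 × 200%/8⌋ = $23,555; SL = ⌊$75,521/4⌋ = $18,880 → take DB $23,555. Book value $70,666.
Accumulated through year 5 = $297,779 − $70,666 = $227,113.

$227,113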